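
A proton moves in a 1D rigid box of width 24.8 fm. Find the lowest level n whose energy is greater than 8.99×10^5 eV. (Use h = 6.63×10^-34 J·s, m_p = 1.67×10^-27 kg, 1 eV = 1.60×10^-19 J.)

n = 2

E_1 = h²/(8m_pL²) = 5.350×10^-14 J = 3.344×10^5 eV.
Need n² > 8.99×10^5/3.344×10^5 = 2.688, i.e. n > 1.640.
The smallest integer satisfying this is n = 2.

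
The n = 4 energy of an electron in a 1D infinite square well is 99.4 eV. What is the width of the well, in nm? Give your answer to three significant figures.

L = 0.246 nm

From E_n = n²h²/(8m_eL²), L = n·h/√(8m_eE_n).
E_4 = 99.4 eV = 1.592×10^-17 J, so L = 4·6.626×10^-34/√(8·9.109×10^-31·1.592×10^-17) = 2.46×10^-10 m = 0.246 nm.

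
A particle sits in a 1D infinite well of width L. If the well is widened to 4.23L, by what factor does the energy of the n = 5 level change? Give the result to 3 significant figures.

E_n ∝ 1/L², so the energy scales by 1/4.23² = 0.0559.

0.0559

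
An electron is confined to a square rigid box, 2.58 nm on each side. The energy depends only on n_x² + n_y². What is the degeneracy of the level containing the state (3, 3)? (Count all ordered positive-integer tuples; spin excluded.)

degeneracy = 1

The level has n_x² + n_y² = 18. The ordered positive-integer solutions are (3, 3).
That gives 1 state.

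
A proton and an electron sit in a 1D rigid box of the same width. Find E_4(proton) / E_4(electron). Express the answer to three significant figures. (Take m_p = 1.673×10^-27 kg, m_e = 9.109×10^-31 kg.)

5.44×10^-4

E_n ∝ 1/m at fixed n and L, so the ratio is m_e/m_p = 9.109×10^-31/1.673×10^-27 = 5.44×10^-4.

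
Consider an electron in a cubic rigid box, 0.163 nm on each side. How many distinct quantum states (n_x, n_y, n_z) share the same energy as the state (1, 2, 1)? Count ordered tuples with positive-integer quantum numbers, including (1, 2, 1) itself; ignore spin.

The level has n_x² + n_y² + n_z² = 6. The ordered positive-integer solutions are (1, 1, 2), (1, 2, 1), (2, 1, 1).
That gives 3 states.

degeneracy = 3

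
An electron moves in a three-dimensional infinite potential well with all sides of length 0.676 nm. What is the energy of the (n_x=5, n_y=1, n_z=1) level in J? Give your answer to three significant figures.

E = 3.56×10^-18 J

For a 3D rectangular well E = (h²/8m_e)·Σ n_i²/L_i² = (6.626×10^-34)²/(8·9.109×10^-31) · [5²/(0.676 nm)² + 1²/(0.676 nm)² + 1²/(0.676 nm)²].
Evaluating gives E = 3.56×10^-18 J.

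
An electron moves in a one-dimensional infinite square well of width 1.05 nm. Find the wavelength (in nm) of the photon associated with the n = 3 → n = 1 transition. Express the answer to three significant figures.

E_1 = h²/(8m_eL²) = 5.465×10^-20 J, so ΔE = (3² − 1²)E_1 = 4.372×10^-19 J.
λ = hc/ΔE = (6.626×10^-34·2.998×10^8)/4.372×10^-19 = 4.54×10^-7 m = 454 nm.

λ = 454 nm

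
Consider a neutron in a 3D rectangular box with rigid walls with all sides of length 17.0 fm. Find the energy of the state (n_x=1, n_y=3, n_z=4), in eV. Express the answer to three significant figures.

For a 3D rectangular well E = (h²/8m_n)·Σ n_i²/L_i² = (6.626×10^-34)²/(8·1.675×10^-27) · [1²/(17.0 fm)² + 3²/(17.0 fm)² + 4²/(17.0 fm)²].
Evaluating gives E = 2.948×10^-12 J = 1.84×10^7 eV.

E = 1.84×10^7 eV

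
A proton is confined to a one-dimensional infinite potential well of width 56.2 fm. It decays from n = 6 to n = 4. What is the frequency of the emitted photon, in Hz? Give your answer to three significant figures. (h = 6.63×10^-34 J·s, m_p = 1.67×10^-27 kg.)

f = 3.14×10^20 Hz

E_1 = h²/(8m_pL²) = 1.042×10^-14 J and ΔE = (6² − 4²)E_1 = 2.084×10^-13 J.
f = ΔE/h = 2.084×10^-13/6.63×10^-34 = 3.14×10^20 Hz.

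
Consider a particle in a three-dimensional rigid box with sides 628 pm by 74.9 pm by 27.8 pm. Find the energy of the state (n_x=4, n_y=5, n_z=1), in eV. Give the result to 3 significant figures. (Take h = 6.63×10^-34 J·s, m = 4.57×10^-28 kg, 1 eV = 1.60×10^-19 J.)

For a 3D rectangular well E = (h²/8m)·Σ n_i²/L_i² = (6.63×10^-34)²/(8·4.57×10^-28) · [4²/(628 pm)² + 5²/(74.9 pm)² + 1²/(27.8 pm)²].
Evaluating gives E = 6.962×10^-19 J = 4.35 eV.

E = 4.35 eV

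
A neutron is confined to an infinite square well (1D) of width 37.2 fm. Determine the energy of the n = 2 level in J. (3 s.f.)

For an infinite well E_n = n²h²/(8m_nL²), so E_1 = h²/(8m_nL²) = (6.626×10^-34)²/(8·1.675×10^-27·(3.72×10^-14 m)²) = 2.368×10^-14 J.
Then E_2 = 2²·E_1 = 4·2.368×10^-14 J = 9.47×10^-14 J.

E_2 = 9.47×10^-14 J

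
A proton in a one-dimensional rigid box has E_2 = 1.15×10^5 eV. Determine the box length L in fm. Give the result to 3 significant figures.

From E_n = n²h²/(8m_pL²), L = n·h/√(8m_pE_n).
E_2 = 1.15×10^5 eV = 1.842×10^-14 J, so L = 2·6.626×10^-34/√(8·1.673×10^-27·1.842×10^-14) = 8.44×10^-14 m = 84.4 fm.

L = 84.4 fm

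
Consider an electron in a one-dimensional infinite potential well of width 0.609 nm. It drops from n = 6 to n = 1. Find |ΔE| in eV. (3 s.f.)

|ΔE| = 35.5 eV

E_1 = h²/(8m_eL²) = 1.624×10^-19 J.
|ΔE| = |6² − 1²|·E_1 = 35·1.624×10^-19 J = 5.684×10^-18 J = 35.5 eV.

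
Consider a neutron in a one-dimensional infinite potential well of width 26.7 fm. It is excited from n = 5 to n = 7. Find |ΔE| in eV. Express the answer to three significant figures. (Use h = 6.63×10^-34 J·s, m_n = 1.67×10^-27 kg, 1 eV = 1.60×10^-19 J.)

|ΔE| = 6.92×10^6 eV

E_1 = h²/(8m_nL²) = 4.615×10^-14 J.
|ΔE| = |5² − 7²|·E_1 = 24·4.615×10^-14 J = 1.108×10^-12 J = 6.92×10^6 eV.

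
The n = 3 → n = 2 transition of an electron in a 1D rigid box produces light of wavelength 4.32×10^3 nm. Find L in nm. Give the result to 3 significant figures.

The photon carries ΔE = hc/λ = 6.626×10^-34·2.998×10^8/4.32×10^-6 m = 4.598×10^-20 J.
Since ΔE = (3² − 2²)E_1, E_1 = 9.196×10^-21 J, and L = h/√(8m_eE_1) = 2.56×10^-9 m = 2.56 nm.

L = 2.56 nm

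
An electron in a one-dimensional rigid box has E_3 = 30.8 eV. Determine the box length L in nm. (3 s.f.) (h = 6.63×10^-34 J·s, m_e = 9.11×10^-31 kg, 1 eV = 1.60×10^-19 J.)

L = 0.332 nm

From E_n = n²h²/(8m_eL²), L = n·h/√(8m_eE_n).
E_3 = 30.8 eV = 4.928×10^-18 J, so L = 3·6.63×10^-34/√(8·9.11×10^-31·4.928×10^-18) = 3.32×10^-10 m = 0.332 nm.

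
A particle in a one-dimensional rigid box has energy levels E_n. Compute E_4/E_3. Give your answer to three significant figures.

E_n ∝ n², so E_4/E_3 = 4²/3² = 16/9 = 1.78.

1.78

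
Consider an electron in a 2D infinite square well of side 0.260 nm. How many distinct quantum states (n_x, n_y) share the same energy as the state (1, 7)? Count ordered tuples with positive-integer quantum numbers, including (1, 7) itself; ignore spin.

The level has n_x² + n_y² = 50. The ordered positive-integer solutions are (1, 7), (5, 5), (7, 1).
That gives 3 states.

degeneracy = 3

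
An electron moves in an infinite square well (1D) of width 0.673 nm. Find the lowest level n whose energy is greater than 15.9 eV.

n = 5

E_1 = h²/(8m_eL²) = 1.330×10^-19 J = 0.8302 eV.
Need n² > 15.9/0.8302 = 19.15, i.e. n > 4.376.
The smallest integer satisfying this is n = 5.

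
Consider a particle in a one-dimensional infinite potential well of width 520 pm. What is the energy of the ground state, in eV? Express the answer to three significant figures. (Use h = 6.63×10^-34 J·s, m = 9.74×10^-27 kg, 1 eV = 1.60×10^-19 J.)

E_1 = 1.30×10^-4 eV

For an infinite well E_n = n²h²/(8mL²), so E_1 = h²/(8mL²) = (6.63×10^-34)²/(8·9.74×10^-27·(5.20×10^-10 m)²) = 2.086×10^-23 J.
Converting, E_1 = 2.086×10^-23 J / (1.60×10^-19 J/eV) = 1.30×10^-4 eV.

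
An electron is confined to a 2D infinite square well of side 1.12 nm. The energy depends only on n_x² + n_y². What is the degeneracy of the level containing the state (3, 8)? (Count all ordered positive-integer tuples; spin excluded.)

degeneracy = 2

The level has n_x² + n_y² = 73. The ordered positive-integer solutions are (3, 8), (8, 3).
That gives 2 states.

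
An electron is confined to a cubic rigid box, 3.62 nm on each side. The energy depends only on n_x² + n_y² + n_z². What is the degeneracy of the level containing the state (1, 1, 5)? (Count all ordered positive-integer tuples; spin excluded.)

degeneracy = 4

The level has n_x² + n_y² + n_z² = 27. The ordered positive-integer solutions are (1, 1, 5), (1, 5, 1), (3, 3, 3), (5, 1, 1).
That gives 4 states.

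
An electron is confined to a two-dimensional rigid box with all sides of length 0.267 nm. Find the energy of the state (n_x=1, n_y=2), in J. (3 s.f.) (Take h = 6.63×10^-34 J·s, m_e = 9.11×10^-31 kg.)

For a 2D rectangular well E = (h²/8m_e)·Σ n_i²/L_i² = (6.63×10^-34)²/(8·9.11×10^-31) · [1²/(0.267 nm)² + 2²/(0.267 nm)²].
Evaluating gives E = 4.23×10^-18 J.

E = 4.23×10^-18 J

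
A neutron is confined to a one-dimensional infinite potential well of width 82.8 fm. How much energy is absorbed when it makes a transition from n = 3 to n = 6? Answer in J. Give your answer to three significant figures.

|ΔE| = 1.29×10^-13 J

E_1 = h²/(8m_nL²) = 4.779×10^-15 J.
|ΔE| = |3² − 6²|·E_1 = 27·4.779×10^-15 J = 1.29×10^-13 J.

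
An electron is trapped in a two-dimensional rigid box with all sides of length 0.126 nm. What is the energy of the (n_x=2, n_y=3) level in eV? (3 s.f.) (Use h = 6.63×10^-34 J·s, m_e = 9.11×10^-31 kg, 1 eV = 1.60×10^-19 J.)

E = 309 eV

For a 2D rectangular well E = (h²/8m_e)·Σ n_i²/L_i² = (6.63×10^-34)²/(8·9.11×10^-31) · [2²/(0.126 nm)² + 3²/(0.126 nm)²].
Evaluating gives E = 4.939×10^-17 J = 309 eV.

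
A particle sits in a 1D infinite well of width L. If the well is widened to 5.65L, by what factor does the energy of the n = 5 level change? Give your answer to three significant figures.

0.0313

E_n ∝ 1/L², so the energy scales by 1/5.65² = 0.0313.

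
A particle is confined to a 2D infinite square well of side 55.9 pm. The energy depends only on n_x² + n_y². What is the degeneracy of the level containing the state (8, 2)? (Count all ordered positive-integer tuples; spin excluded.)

degeneracy = 2

The level has n_x² + n_y² = 68. The ordered positive-integer solutions are (2, 8), (8, 2).
That gives 2 states.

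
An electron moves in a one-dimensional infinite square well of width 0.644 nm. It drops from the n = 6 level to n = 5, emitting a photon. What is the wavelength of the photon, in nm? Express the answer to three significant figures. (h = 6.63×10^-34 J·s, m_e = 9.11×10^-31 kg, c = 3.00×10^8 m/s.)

E_1 = h²/(8m_eL²) = 1.454×10^-19 J, so ΔE = (6² − 5²)E_1 = 1.599×10^-18 J.
λ = hc/ΔE = (6.63×10^-34·3.00×10^8)/1.599×10^-18 = 1.24×10^-7 m = 124 nm.

λ = 124 nm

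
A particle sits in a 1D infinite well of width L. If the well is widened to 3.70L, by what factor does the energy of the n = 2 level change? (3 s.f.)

E_n ∝ 1/L², so the energy scales by 1/3.70² = 0.0730.

0.0730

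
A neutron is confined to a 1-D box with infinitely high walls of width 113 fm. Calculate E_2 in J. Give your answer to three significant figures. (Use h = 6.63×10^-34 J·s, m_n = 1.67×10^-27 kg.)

For an infinite well E_n = n²h²/(8m_nL²), so E_1 = h²/(8m_nL²) = (6.63×10^-34)²/(8·1.67×10^-27·(1.13×10^-13 m)²) = 2.577×10^-15 J.
Then E_2 = 2²·E_1 = 4·2.577×10^-15 J = 1.03×10^-14 J.

E_2 = 1.03×10^-14 J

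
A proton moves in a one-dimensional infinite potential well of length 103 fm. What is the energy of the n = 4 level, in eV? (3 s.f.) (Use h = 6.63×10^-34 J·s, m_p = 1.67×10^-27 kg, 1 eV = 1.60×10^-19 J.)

For an infinite well E_n = n²h²/(8m_pL²), so E_1 = h²/(8m_pL²) = (6.63×10^-34)²/(8·1.67×10^-27·(1.03×10^-13 m)²) = 3.101×10^-15 J.
Then E_4 = 4²·E_1 = 16·3.101×10^-15 J = 4.962×10^-14 J.
Converting, E_4 = 4.962×10^-14 J / (1.60×10^-19 J/eV) = 3.10×10^5 eV.

E_4 = 3.10×10^5 eV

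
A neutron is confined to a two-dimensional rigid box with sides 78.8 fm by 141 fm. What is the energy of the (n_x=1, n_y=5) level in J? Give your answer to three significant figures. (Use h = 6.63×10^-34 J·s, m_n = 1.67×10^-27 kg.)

E = 4.67×10^-14 J

For a 2D rectangular well E = (h²/8m_n)·Σ n_i²/L_i² = (6.63×10^-34)²/(8·1.67×10^-27) · [1²/(78.8 fm)² + 5²/(141 fm)²].
Evaluating gives E = 4.67×10^-14 J.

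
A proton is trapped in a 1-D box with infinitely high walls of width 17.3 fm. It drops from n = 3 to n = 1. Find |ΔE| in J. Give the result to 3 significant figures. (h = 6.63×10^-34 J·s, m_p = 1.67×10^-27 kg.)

E_1 = h²/(8m_pL²) = 1.099×10^-13 J.
|ΔE| = |3² − 1²|·E_1 = 8·1.099×10^-13 J = 8.79×10^-13 J.

|ΔE| = 8.79×10^-13 J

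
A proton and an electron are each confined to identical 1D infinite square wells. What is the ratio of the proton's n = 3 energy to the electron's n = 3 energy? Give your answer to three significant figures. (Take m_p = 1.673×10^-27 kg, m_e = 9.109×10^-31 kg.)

E_n ∝ 1/m at fixed n and L, so the ratio is m_e/m_p = 9.109×10^-31/1.673×10^-27 = 5.44×10^-4.

5.44×10^-4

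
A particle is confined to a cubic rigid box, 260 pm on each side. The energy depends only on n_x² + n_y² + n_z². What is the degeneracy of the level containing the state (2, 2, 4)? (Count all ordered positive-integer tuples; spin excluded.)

The level has n_x² + n_y² + n_z² = 24. The ordered positive-integer solutions are (2, 2, 4), (2, 4, 2), (4, 2, 2).
That gives 3 states.

degeneracy = 3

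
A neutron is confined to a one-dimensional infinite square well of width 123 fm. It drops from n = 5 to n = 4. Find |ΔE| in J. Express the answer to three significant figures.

|ΔE| = 1.95×10^-14 J

E_1 = h²/(8m_nL²) = 2.166×10^-15 J.
|ΔE| = |5² − 4²|·E_1 = 9·2.166×10^-15 J = 1.95×10^-14 J.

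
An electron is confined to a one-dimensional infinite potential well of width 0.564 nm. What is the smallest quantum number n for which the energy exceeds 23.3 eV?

E_1 = h²/(8m_eL²) = 1.894×10^-19 J = 1.182 eV.
Need n² > 23.3/1.182 = 19.71, i.e. n > 4.440.
The smallest integer satisfying this is n = 5.

n = 5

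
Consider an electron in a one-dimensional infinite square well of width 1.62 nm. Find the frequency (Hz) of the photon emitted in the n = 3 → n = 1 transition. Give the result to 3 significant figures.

f = 2.77×10^14 Hz

E_1 = h²/(8m_eL²) = 2.296×10^-20 J and ΔE = (3² − 1²)E_1 = 1.837×10^-19 J.
f = ΔE/h = 1.837×10^-19/6.626×10^-34 = 2.77×10^14 Hz.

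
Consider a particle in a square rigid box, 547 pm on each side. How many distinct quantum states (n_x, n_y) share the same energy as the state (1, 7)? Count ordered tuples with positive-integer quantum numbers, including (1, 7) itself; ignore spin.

The level has n_x² + n_y² = 50. The ordered positive-integer solutions are (1, 7), (5, 5), (7, 1).
That gives 3 states.

degeneracy = 3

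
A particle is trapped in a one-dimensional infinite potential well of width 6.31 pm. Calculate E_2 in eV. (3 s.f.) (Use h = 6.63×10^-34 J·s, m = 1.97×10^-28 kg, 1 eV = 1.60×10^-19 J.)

For an infinite well E_n = n²h²/(8mL²), so E_1 = h²/(8mL²) = (6.63×10^-34)²/(8·1.97×10^-28·(6.31×10^-12 m)²) = 7.005×10^-18 J.
Then E_2 = 2²·E_1 = 4·7.005×10^-18 J = 2.802×10^-17 J.
Converting, E_2 = 2.802×10^-17 J / (1.60×10^-19 J/eV) = 175 eV.

E_2 = 175 eV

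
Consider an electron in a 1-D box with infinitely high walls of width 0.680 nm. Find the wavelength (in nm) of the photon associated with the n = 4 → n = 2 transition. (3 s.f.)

λ = 127 nm

E_1 = h²/(8m_eL²) = 1.303×10^-19 J, so ΔE = (4² − 2²)E_1 = 1.564×10^-18 J.
λ = hc/ΔE = (6.626×10^-34·2.998×10^8)/1.564×10^-18 = 1.27×10^-7 m = 127 nm.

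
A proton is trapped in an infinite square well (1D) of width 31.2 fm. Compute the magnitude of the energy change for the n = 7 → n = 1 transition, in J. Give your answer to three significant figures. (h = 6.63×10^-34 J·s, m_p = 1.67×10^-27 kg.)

|ΔE| = 1.62×10^-12 J

E_1 = h²/(8m_pL²) = 3.380×10^-14 J.
|ΔE| = |7² − 1²|·E_1 = 48·3.380×10^-14 J = 1.62×10^-12 J.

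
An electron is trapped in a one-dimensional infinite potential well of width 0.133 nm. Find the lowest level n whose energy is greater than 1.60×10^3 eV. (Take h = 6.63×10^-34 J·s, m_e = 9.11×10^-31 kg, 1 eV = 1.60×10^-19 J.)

n = 9

E_1 = h²/(8m_eL²) = 3.410×10^-18 J = 21.31 eV.
Need n² > 1.60×10^3/21.31 = 75.08, i.e. n > 8.665.
The smallest integer satisfying this is n = 9.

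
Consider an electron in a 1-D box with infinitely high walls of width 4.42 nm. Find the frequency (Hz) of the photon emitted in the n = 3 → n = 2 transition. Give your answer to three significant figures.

E_1 = h²/(8m_eL²) = 3.084×10^-21 J and ΔE = (3² − 2²)E_1 = 1.542×10^-20 J.
f = ΔE/h = 1.542×10^-20/6.626×10^-34 = 2.33×10^13 Hz.

f = 2.33×10^13 Hz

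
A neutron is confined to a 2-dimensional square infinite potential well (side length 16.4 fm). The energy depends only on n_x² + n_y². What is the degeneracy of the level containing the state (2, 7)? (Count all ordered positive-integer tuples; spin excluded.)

degeneracy = 2

The level has n_x² + n_y² = 53. The ordered positive-integer solutions are (2, 7), (7, 2).
That gives 2 states.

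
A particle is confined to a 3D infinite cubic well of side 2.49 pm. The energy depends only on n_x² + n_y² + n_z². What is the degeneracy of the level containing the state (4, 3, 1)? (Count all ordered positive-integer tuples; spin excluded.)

The level has n_x² + n_y² + n_z² = 26. The ordered positive-integer solutions are (1, 3, 4), (1, 4, 3), (3, 1, 4), (3, 4, 1), (4, 1, 3), (4, 3, 1).
That gives 6 states.

degeneracy = 6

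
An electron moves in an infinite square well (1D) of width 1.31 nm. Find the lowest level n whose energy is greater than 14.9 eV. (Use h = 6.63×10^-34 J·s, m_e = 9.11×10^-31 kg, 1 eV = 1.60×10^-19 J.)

n = 9

E_1 = h²/(8m_eL²) = 3.515×10^-20 J = 0.2197 eV.
Need n² > 14.9/0.2197 = 67.82, i.e. n > 8.235.
The smallest integer satisfying this is n = 9.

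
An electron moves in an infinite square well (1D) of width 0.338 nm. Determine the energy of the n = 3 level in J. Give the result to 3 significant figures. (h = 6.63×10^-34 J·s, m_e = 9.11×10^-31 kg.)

E_3 = 4.75×10^-18 J

For an infinite well E_n = n²h²/(8m_eL²), so E_1 = h²/(8m_eL²) = (6.63×10^-34)²/(8·9.11×10^-31·(3.38×10^-10 m)²) = 5.279×10^-19 J.
Then E_3 = 3²·E_1 = 9·5.279×10^-19 J = 4.75×10^-18 J.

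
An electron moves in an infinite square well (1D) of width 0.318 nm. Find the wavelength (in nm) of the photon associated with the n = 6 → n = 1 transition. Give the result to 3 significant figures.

E_1 = h²/(8m_eL²) = 5.958×10^-19 J, so ΔE = (6² − 1²)E_1 = 2.085×10^-17 J.
λ = hc/ΔE = (6.626×10^-34·2.998×10^8)/2.085×10^-17 = 9.53×10^-9 m = 9.53 nm.

λ = 9.53 nm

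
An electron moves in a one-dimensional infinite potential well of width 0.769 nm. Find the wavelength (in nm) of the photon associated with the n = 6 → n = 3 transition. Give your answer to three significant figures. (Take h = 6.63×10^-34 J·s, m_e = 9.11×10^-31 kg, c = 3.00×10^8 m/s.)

E_1 = h²/(8m_eL²) = 1.020×10^-19 J, so ΔE = (6² − 3²)E_1 = 2.754×10^-18 J.
λ = hc/ΔE = (6.63×10^-34·3.00×10^8)/2.754×10^-18 = 7.22×10^-8 m = 72.2 nm.

λ = 72.2 nm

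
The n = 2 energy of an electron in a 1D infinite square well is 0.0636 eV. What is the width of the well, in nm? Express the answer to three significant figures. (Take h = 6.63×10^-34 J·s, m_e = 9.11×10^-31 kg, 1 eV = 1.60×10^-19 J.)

L = 4.87 nm

From E_n = n²h²/(8m_eL²), L = n·h/√(8m_eE_n).
E_2 = 0.0636 eV = 1.018×10^-20 J, so L = 2·6.63×10^-34/√(8·9.11×10^-31·1.018×10^-20) = 4.87×10^-9 m = 4.87 nm.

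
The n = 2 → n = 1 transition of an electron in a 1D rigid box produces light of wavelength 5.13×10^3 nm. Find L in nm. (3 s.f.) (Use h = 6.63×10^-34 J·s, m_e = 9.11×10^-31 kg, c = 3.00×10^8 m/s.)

L = 2.16 nm

The photon carries ΔE = hc/λ = 6.63×10^-34·3.00×10^8/5.13×10^-6 m = 3.877×10^-20 J.
Since ΔE = (2² − 1²)E_1, E_1 = 1.292×10^-20 J, and L = h/√(8m_eE_1) = 2.16×10^-9 m = 2.16 nm.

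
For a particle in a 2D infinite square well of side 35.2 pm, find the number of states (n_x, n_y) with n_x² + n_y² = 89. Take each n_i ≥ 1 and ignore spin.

degeneracy = 2

The level has n_x² + n_y² = 89. The ordered positive-integer solutions are (5, 8), (8, 5).
That gives 2 states.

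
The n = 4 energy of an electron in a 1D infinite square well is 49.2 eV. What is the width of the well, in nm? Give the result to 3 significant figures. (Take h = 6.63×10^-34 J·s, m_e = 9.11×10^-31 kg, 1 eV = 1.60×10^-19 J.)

L = 0.350 nm

From E_n = n²h²/(8m_eL²), L = n·h/√(8m_eE_n).
E_4 = 49.2 eV = 7.872×10^-18 J, so L = 4·6.63×10^-34/√(8·9.11×10^-31·7.872×10^-18) = 3.50×10^-10 m = 0.350 nm.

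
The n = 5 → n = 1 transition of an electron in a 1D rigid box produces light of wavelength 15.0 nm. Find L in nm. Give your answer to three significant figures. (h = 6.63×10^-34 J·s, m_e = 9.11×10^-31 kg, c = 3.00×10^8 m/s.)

L = 0.330 nm

The photon carries ΔE = hc/λ = 6.63×10^-34·3.00×10^8/1.50×10^-8 m = 1.326×10^-17 J.
Since ΔE = (5² − 1²)E_1, E_1 = 5.525×10^-19 J, and L = h/√(8m_eE_1) = 3.30×10^-10 m = 0.330 nm.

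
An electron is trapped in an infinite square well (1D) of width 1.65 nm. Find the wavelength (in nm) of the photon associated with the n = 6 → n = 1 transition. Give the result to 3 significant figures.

λ = 256 nm

E_1 = h²/(8m_eL²) = 2.213×10^-20 J, so ΔE = (6² − 1²)E_1 = 7.745×10^-19 J.
λ = hc/ΔE = (6.626×10^-34·2.998×10^8)/7.745×10^-19 = 2.56×10^-7 m = 256 nm.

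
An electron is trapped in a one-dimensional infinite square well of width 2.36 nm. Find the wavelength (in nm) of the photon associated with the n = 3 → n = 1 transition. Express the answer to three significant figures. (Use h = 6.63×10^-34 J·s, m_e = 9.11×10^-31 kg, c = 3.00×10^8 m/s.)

λ = 2.30×10^3 nm

E_1 = h²/(8m_eL²) = 1.083×10^-20 J, so ΔE = (3² − 1²)E_1 = 8.664×10^-20 J.
λ = hc/ΔE = (6.63×10^-34·3.00×10^8)/8.664×10^-20 = 2.30×10^-6 m = 2.30×10^3 nm.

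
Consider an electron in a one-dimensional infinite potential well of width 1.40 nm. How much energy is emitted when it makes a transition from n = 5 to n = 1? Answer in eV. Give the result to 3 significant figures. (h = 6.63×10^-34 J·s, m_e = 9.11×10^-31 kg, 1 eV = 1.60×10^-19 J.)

E_1 = h²/(8m_eL²) = 3.077×10^-20 J.
|ΔE| = |5² − 1²|·E_1 = 24·3.077×10^-20 J = 7.385×10^-19 J = 4.62 eV.

|ΔE| = 4.62 eV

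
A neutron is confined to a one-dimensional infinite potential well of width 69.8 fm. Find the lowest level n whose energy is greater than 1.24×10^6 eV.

E_1 = h²/(8m_nL²) = 6.725×10^-15 J = 4.198×10^4 eV.
Need n² > 1.24×10^6/4.198×10^4 = 29.54, i.e. n > 5.435.
The smallest integer satisfying this is n = 6.

n = 6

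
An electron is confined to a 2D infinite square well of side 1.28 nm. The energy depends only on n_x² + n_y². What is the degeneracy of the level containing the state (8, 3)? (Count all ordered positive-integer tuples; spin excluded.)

degeneracy = 2

The level has n_x² + n_y² = 73. The ordered positive-integer solutions are (3, 8), (8, 3).
That gives 2 states.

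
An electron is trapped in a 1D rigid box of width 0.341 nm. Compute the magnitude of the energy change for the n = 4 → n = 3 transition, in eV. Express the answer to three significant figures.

E_1 = h²/(8m_eL²) = 5.181×10^-19 J.
|ΔE| = |4² − 3²|·E_1 = 7·5.181×10^-19 J = 3.627×10^-18 J = 22.6 eV.

|ΔE| = 22.6 eV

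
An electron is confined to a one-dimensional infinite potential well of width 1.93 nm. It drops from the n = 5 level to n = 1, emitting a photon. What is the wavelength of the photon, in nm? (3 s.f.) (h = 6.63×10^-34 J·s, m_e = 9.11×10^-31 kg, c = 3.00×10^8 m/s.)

λ = 512 nm

E_1 = h²/(8m_eL²) = 1.619×10^-20 J, so ΔE = (5² − 1²)E_1 = 3.886×10^-19 J.
λ = hc/ΔE = (6.63×10^-34·3.00×10^8)/3.886×10^-19 = 5.12×10^-7 m = 512 nm.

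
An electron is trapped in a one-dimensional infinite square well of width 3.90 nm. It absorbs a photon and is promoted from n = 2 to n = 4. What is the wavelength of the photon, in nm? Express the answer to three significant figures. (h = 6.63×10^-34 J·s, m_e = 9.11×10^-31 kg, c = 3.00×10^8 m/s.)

λ = 4.18×10^3 nm

E_1 = h²/(8m_eL²) = 3.965×10^-21 J, so ΔE = (4² − 2²)E_1 = 4.758×10^-20 J.
λ = hc/ΔE = (6.63×10^-34·3.00×10^8)/4.758×10^-20 = 4.18×10^-6 m = 4.18×10^3 nm.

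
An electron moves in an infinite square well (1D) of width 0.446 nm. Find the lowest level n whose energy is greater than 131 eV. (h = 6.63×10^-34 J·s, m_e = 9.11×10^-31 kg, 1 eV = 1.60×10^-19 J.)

E_1 = h²/(8m_eL²) = 3.032×10^-19 J = 1.895 eV.
Need n² > 131/1.895 = 69.13, i.e. n > 8.314.
The smallest integer satisfying this is n = 9.

n = 9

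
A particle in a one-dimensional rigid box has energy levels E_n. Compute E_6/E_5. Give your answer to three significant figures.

E_n ∝ n², so E_6/E_5 = 6²/5² = 36/25 = 1.44.

1.44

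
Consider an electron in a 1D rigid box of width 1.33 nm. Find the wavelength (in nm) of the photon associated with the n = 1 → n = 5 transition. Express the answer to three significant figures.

λ = 243 nm

E_1 = h²/(8m_eL²) = 3.406×10^-20 J, so ΔE = (5² − 1²)E_1 = 8.174×10^-19 J.
λ = hc/ΔE = (6.626×10^-34·2.998×10^8)/8.174×10^-19 = 2.43×10^-7 m = 243 nm.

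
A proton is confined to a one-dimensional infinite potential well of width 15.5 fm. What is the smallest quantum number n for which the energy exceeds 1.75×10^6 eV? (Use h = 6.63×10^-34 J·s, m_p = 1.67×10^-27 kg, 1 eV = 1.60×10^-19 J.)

n = 2

E_1 = h²/(8m_pL²) = 1.369×10^-13 J = 8.556×10^5 eV.
Need n² > 1.75×10^6/8.556×10^5 = 2.045, i.e. n > 1.430.
The smallest integer satisfying this is n = 2.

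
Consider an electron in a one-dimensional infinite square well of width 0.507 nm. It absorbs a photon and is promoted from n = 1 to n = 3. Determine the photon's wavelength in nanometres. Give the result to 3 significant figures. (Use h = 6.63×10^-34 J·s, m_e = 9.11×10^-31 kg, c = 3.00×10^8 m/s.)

λ = 106 nm

E_1 = h²/(8m_eL²) = 2.346×10^-19 J, so ΔE = (3² − 1²)E_1 = 1.877×10^-18 J.
λ = hc/ΔE = (6.63×10^-34·3.00×10^8)/1.877×10^-18 = 1.06×10^-7 m = 106 nm.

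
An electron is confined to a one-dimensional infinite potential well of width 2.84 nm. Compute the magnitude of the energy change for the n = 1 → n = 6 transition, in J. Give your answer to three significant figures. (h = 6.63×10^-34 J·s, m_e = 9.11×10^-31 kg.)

|ΔE| = 2.62×10^-19 J

E_1 = h²/(8m_eL²) = 7.478×10^-21 J.
|ΔE| = |1² − 6²|·E_1 = 35·7.478×10^-21 J = 2.62×10^-19 J.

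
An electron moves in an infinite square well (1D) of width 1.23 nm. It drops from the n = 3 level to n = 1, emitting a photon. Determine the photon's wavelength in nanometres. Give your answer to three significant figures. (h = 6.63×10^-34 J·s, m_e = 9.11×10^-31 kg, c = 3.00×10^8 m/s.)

E_1 = h²/(8m_eL²) = 3.987×10^-20 J, so ΔE = (3² − 1²)E_1 = 3.190×10^-19 J.
λ = hc/ΔE = (6.63×10^-34·3.00×10^8)/3.190×10^-19 = 6.24×10^-7 m = 624 nm.

λ = 624 nm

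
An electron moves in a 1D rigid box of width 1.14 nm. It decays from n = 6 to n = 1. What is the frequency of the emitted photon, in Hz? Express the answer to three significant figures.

f = 2.45×10^15 Hz

E_1 = h²/(8m_eL²) = 4.636×10^-20 J and ΔE = (6² − 1²)E_1 = 1.623×10^-18 J.
f = ΔE/h = 1.623×10^-18/6.626×10^-34 = 2.45×10^15 Hz.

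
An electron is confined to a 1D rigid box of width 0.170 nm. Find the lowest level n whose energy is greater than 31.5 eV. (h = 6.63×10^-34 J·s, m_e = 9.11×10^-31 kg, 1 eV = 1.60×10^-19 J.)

E_1 = h²/(8m_eL²) = 2.087×10^-18 J = 13.04 eV.
Need n² > 31.5/13.04 = 2.416, i.e. n > 1.554.
The smallest integer satisfying this is n = 2.

n = 2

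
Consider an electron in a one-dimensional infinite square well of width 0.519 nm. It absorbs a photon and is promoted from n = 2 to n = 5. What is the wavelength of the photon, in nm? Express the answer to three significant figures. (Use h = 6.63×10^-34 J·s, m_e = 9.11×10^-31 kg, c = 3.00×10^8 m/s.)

λ = 42.3 nm

E_1 = h²/(8m_eL²) = 2.239×10^-19 J, so ΔE = (5² − 2²)E_1 = 4.702×10^-18 J.
λ = hc/ΔE = (6.63×10^-34·3.00×10^8)/4.702×10^-18 = 4.23×10^-8 m = 42.3 nm.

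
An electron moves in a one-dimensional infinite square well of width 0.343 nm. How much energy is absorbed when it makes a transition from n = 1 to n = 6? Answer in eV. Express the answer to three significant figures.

E_1 = h²/(8m_eL²) = 5.121×10^-19 J.
|ΔE| = |1² − 6²|·E_1 = 35·5.121×10^-19 J = 1.792×10^-17 J = 112 eV.

|ΔE| = 112 eV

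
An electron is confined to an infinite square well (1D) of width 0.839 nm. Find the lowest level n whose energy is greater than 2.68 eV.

E_1 = h²/(8m_eL²) = 8.559×10^-20 J = 0.5343 eV.
Need n² > 2.68/0.5343 = 5.016, i.e. n > 2.240.
The smallest integer satisfying this is n = 3.

n = 3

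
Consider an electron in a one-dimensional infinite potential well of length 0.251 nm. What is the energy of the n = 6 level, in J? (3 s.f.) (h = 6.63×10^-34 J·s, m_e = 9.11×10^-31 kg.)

E_6 = 3.45×10^-17 J

For an infinite well E_n = n²h²/(8m_eL²), so E_1 = h²/(8m_eL²) = (6.63×10^-34)²/(8·9.11×10^-31·(2.51×10^-10 m)²) = 9.574×10^-19 J.
Then E_6 = 6²·E_1 = 36·9.574×10^-19 J = 3.45×10^-17 J.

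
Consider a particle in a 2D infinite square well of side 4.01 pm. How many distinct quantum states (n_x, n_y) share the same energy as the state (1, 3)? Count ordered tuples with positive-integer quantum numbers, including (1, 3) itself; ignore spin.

degeneracy = 2

The level has n_x² + n_y² = 10. The ordered positive-integer solutions are (1, 3), (3, 1).
That gives 2 states.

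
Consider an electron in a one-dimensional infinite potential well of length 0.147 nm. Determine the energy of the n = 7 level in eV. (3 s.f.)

E_7 = 853 eV

For an infinite well E_n = n²h²/(8m_eL²), so E_1 = h²/(8m_eL²) = (6.626×10^-34)²/(8·9.109×10^-31·(1.47×10^-10 m)²) = 2.788×10^-18 J.
Then E_7 = 7²·E_1 = 49·2.788×10^-18 J = 1.366×10^-16 J.
Converting, E_7 = 1.366×10^-16 J / (1.602×10^-19 J/eV) = 853 eV.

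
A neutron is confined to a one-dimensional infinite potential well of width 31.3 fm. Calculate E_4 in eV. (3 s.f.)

E_4 = 3.34×10^6 eV

For an infinite well E_n = n²h²/(8m_nL²), so E_1 = h²/(8m_nL²) = (6.626×10^-34)²/(8·1.675×10^-27·(3.13×10^-14 m)²) = 3.344×10^-14 J.
Then E_4 = 4²·E_1 = 16·3.344×10^-14 J = 5.350×10^-13 J.
Converting, E_4 = 5.350×10^-13 J / (1.602×10^-19 J/eV) = 3.34×10^6 eV.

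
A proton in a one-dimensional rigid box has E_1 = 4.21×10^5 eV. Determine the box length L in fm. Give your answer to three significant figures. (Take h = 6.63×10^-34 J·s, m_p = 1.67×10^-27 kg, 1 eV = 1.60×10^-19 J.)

From E_n = n²h²/(8m_pL²), L = n·h/√(8m_pE_n).
E_1 = 4.21×10^5 eV = 6.736×10^-14 J, so L = 1·6.63×10^-34/√(8·1.67×10^-27·6.736×10^-14) = 2.21×10^-14 m = 22.1 fm.

L = 22.1 fm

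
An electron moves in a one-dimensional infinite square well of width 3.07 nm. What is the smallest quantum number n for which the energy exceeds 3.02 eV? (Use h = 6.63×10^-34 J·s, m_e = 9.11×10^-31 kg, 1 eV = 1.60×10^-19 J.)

n = 9

E_1 = h²/(8m_eL²) = 6.399×10^-21 J = 0.03999 eV.
Need n² > 3.02/0.03999 = 75.52, i.e. n > 8.690.
The smallest integer satisfying this is n = 9.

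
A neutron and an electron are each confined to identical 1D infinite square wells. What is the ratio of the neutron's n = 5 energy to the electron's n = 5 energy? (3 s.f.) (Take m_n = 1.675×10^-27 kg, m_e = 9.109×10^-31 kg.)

E_n ∝ 1/m at fixed n and L, so the ratio is m_e/m_n = 9.109×10^-31/1.675×10^-27 = 5.44×10^-4.

5.44×10^-4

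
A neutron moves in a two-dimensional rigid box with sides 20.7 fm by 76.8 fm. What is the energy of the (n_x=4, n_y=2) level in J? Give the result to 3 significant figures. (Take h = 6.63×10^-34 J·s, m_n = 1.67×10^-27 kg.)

E = 1.25×10^-12 J

For a 2D rectangular well E = (h²/8m_n)·Σ n_i²/L_i² = (6.63×10^-34)²/(8·1.67×10^-27) · [4²/(20.7 fm)² + 2²/(76.8 fm)²].
Evaluating gives E = 1.25×10^-12 J.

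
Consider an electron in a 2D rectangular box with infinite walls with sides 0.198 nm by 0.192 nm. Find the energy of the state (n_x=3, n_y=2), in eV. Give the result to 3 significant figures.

E = 127 eV

For a 2D rectangular well E = (h²/8m_e)·Σ n_i²/L_i² = (6.626×10^-34)²/(8·9.109×10^-31) · [3²/(0.198 nm)² + 2²/(0.192 nm)²].
Evaluating gives E = 2.037×10^-17 J = 127 eV.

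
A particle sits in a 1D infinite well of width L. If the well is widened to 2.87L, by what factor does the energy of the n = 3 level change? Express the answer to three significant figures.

E_n ∝ 1/L², so the energy scales by 1/2.87² = 0.121.

0.121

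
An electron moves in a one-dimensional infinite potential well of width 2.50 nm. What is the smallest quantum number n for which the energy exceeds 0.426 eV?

E_1 = h²/(8m_eL²) = 9.640×10^-21 J = 0.06017 eV.
Need n² > 0.426/0.06017 = 7.080, i.e. n > 2.661.
The smallest integer satisfying this is n = 3.

n = 3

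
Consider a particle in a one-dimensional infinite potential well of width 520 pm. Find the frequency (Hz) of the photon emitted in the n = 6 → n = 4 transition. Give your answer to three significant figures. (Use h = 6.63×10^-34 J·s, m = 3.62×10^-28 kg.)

E_1 = h²/(8mL²) = 5.613×10^-22 J and ΔE = (6² − 4²)E_1 = 1.123×10^-20 J.
f = ΔE/h = 1.123×10^-20/6.63×10^-34 = 1.69×10^13 Hz.

f = 1.69×10^13 Hz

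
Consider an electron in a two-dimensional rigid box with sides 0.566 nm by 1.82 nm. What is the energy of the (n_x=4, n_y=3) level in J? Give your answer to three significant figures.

For a 2D rectangular well E = (h²/8m_e)·Σ n_i²/L_i² = (6.626×10^-34)²/(8·9.109×10^-31) · [4²/(0.566 nm)² + 3²/(1.82 nm)²].
Evaluating gives E = 3.17×10^-18 J.

E = 3.17×10^-18 J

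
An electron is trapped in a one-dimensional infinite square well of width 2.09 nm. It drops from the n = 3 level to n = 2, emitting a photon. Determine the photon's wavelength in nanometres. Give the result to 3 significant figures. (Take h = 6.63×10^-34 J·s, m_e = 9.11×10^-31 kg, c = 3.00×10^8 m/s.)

E_1 = h²/(8m_eL²) = 1.381×10^-20 J, so ΔE = (3² − 2²)E_1 = 6.905×10^-20 J.
λ = hc/ΔE = (6.63×10^-34·3.00×10^8)/6.905×10^-20 = 2.88×10^-6 m = 2.88×10^3 nm.

λ = 2.88×10^3 nm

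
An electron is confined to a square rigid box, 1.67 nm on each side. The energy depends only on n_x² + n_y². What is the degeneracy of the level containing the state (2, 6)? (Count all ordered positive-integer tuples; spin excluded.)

The level has n_x² + n_y² = 40. The ordered positive-integer solutions are (2, 6), (6, 2).
That gives 2 states.

degeneracy = 2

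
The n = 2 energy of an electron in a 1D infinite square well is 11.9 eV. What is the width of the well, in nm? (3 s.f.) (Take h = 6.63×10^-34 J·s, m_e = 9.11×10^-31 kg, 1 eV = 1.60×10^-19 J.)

L = 0.356 nm

From E_n = n²h²/(8m_eL²), L = n·h/√(8m_eE_n).
E_2 = 11.9 eV = 1.904×10^-18 J, so L = 2·6.63×10^-34/√(8·9.11×10^-31·1.904×10^-18) = 3.56×10^-10 m = 0.356 nm.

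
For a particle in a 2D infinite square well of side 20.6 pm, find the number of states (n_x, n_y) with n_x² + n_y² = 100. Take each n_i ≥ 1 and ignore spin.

The level has n_x² + n_y² = 100. The ordered positive-integer solutions are (6, 8), (8, 6).
That gives 2 states.

degeneracy = 2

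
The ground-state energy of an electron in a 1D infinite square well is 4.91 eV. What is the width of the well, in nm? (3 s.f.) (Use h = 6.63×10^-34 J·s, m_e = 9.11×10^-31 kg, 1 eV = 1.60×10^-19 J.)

L = 0.277 nm

From E_n = n²h²/(8m_eL²), L = n·h/√(8m_eE_n).
E_1 = 4.91 eV = 7.856×10^-19 J, so L = 1·6.63×10^-34/√(8·9.11×10^-31·7.856×10^-19) = 2.77×10^-10 m = 0.277 nm.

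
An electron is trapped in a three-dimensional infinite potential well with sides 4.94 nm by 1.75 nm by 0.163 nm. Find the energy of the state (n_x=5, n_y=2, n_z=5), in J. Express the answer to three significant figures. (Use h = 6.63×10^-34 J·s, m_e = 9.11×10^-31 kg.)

For a 3D rectangular well E = (h²/8m_e)·Σ n_i²/L_i² = (6.63×10^-34)²/(8·9.11×10^-31) · [5²/(4.94 nm)² + 2²/(1.75 nm)² + 5²/(0.163 nm)²].
Evaluating gives E = 5.69×10^-17 J.

E = 5.69×10^-17 J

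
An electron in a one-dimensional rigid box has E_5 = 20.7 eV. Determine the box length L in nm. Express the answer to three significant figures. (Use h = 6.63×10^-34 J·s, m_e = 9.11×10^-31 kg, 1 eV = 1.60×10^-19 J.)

L = 0.675 nm

From E_n = n²h²/(8m_eL²), L = n·h/√(8m_eE_n).
E_5 = 20.7 eV = 3.312×10^-18 J, so L = 5·6.63×10^-34/√(8·9.11×10^-31·3.312×10^-18) = 6.75×10^-10 m = 0.675 nm.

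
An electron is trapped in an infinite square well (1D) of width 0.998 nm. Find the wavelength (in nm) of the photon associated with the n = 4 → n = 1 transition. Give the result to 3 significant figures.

E_1 = h²/(8m_eL²) = 6.049×10^-20 J, so ΔE = (4² − 1²)E_1 = 9.074×10^-19 J.
λ = hc/ΔE = (6.626×10^-34·2.998×10^8)/9.074×10^-19 = 2.19×10^-7 m = 219 nm.

λ = 219 nm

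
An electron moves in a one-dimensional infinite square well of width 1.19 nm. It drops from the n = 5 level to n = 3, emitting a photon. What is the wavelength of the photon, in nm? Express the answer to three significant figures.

E_1 = h²/(8m_eL²) = 4.254×10^-20 J, so ΔE = (5² − 3²)E_1 = 6.806×10^-19 J.
λ = hc/ΔE = (6.626×10^-34·2.998×10^8)/6.806×10^-19 = 2.92×10^-7 m = 292 nm.

λ = 292 nm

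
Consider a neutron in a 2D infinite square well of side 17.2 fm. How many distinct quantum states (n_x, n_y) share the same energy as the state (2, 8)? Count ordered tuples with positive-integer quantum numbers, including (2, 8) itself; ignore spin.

The level has n_x² + n_y² = 68. The ordered positive-integer solutions are (2, 8), (8, 2).
That gives 2 states.

degeneracy = 2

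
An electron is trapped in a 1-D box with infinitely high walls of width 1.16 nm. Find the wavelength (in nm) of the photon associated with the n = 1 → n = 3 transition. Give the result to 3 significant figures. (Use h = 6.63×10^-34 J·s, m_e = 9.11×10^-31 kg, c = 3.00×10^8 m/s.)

E_1 = h²/(8m_eL²) = 4.482×10^-20 J, so ΔE = (3² − 1²)E_1 = 3.586×10^-19 J.
λ = hc/ΔE = (6.63×10^-34·3.00×10^8)/3.586×10^-19 = 5.55×10^-7 m = 555 nm.

λ = 555 nm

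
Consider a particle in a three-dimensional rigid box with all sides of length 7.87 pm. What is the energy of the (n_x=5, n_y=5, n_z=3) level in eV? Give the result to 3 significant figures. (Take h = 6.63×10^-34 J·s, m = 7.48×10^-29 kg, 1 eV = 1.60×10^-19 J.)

E = 4.37×10^3 eV

For a 3D rectangular well E = (h²/8m)·Σ n_i²/L_i² = (6.63×10^-34)²/(8·7.48×10^-29) · [5²/(7.87 pm)² + 5²/(7.87 pm)² + 3²/(7.87 pm)²].
Evaluating gives E = 6.997×10^-16 J = 4.37×10^3 eV.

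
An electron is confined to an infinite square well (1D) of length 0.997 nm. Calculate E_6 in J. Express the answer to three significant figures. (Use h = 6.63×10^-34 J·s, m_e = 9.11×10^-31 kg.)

For an infinite well E_n = n²h²/(8m_eL²), so E_1 = h²/(8m_eL²) = (6.63×10^-34)²/(8·9.11×10^-31·(9.97×10^-10 m)²) = 6.068×10^-20 J.
Then E_6 = 6²·E_1 = 36·6.068×10^-20 J = 2.18×10^-18 J.

E_6 = 2.18×10^-18 J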